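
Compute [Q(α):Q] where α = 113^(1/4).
[Q(α):Q] = 4

α is a root of x^4 - 113. By Eisenstein's criterion at the prime p = 113 (which divides the constant term 113 but p^2 = 12769 does not, since 113 is squarefree), x^4 - 113 is irreducible over Q. Hence [Q(α):Q] = 4.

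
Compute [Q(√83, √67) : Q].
[Q(√83, √67) : Q] = 4

[Q(√83):Q] = 2 (min poly x^2 - 83, irreducible since 83 is squarefree > 1). For the top step, suppose √67 ∈ Q(√83), say √67 = c + d√83 with c, d ∈ Q. Squaring: 67 = c^2 + 83d^2 + 2cd√83. Since √83 ∉ Q this forces 2cd = 0. If d = 0 then √67 = c ∈ Q, contradicting 67 squarefree > 1. If c = 0 then 67 = 83d^2, so 83·67 = (83d)^2 is a perfect square in Q — but 83·67 = 5561 is not a perfect square (since 83 and 67 are distinct squarefree integers). Contradiction. Hence √67 ∉ Q(√83), so x^2 - 67 stays irreducible over Q(√83) and [Q(√83, √67) : Q(√83)] = 2. By the tower law, [Q(√83, √67) : Q] = 2 · 2 = 4.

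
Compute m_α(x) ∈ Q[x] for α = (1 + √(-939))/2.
m_α(x) = x^2 - x + 235

From 2α - 1 = √(-939), squaring gives (2α - 1)^2 = -939, i.e. 4α^2 - 4α + 1 = -939, so α^2 - α + (1 + 939)/4 = 0. Since -939 ≡ 1 (mod 4), (1 + 939)/4 = 235 ∈ Z. The polynomial x^2 - x + 235 has discriminant 1 - 4·(235) = -939, which is not a perfect square in Q (d = -939 is squarefree and ≠ 1), so x^2 - x + 235 is irreducible over Q. It is the minimal polynomial of α.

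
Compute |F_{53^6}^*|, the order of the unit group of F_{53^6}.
|F_{53^6}^*| = 22164361128

F_{53^6} has 53^6 = 22164361129 elements; its multiplicative group consists of all nonzero elements, so |F_{53^6}^*| = 22164361129 - 1 = 22164361128. (It is cyclic since any finite subgroup of the multiplicative group of a field is cyclic.)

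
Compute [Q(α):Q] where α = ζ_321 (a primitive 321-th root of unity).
[Q(α):Q] = 212

The minimal polynomial of ζ_321 over Q is the 321-th cyclotomic polynomial Φ_321(x), which is irreducible over Q and has degree φ(321) = 212. Hence [Q(α):Q] = φ(321) = 212.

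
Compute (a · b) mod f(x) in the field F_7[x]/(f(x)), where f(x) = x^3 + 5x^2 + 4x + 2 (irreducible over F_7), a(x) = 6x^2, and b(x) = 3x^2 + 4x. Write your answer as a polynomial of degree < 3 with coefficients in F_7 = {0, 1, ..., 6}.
a · b ≡ 6x^2 + 4x + 6 (mod f(x))

Multiply in F_7[x]: a(x)·b(x) = (6x^2)·(3x^2 + 4x) = 4x^4 + 3x^3. This has degree ≥ 3, so divide by f(x) over F_7: 4x^4 + 3x^3 = (4x + 4)·(x^3 + 5x^2 + 4x + 2) + (6x^2 + 4x + 6). Hence a·b ≡ 6x^2 + 4x + 6 (mod f). (F_7[x]/(f) is a field with 7^3 = 343 elements since f is irreducible of degree 3.)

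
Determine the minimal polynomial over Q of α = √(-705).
m_α(x) = x^2 + 705

α satisfies α^2 + 705 = 0, so x^2 + 705 annihilates α. Since d = -705 is squarefree and ≠ 1, it is not a perfect square in Q, so x^2 + 705 has no rational root and is therefore irreducible over Q (a degree-2 polynomial over a field is irreducible iff it has no root). Hence m_α(x) = x^2 + 705.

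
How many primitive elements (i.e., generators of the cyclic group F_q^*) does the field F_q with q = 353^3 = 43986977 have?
There are φ(43986976) = 18938880 primitive elements

F_q^* is cyclic of order q - 1 = 43986976. A cyclic group of order m has exactly φ(m) generators. Here m = 43986976 = 2^5 · 11 · 19 · 6577, so the number of primitive elements is φ(43986976) = 18938880.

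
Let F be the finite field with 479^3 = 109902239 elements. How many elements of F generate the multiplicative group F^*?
There are φ(109902238) = 53438616 primitive elements

F_q^* is cyclic of order q - 1 = 109902238. A cyclic group of order m has exactly φ(m) generators. Here m = 109902238 = 2 · 43 · 239 · 5347, so the number of primitive elements is φ(109902238) = 53438616.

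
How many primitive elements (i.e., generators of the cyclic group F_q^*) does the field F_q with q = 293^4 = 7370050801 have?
There are φ(7370050800) = 1548288000 primitive elements

F_q^* is cyclic of order q - 1 = 7370050800. A cyclic group of order m has exactly φ(m) generators. Here m = 7370050800 = 2^4 · 3 · 5^2 · 7^2 · 17 · 73 · 101, so the number of primitive elements is φ(7370050800) = 1548288000.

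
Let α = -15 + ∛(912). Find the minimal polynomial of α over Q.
m_α(x) = x^3 + 45x^2 + 675x + 2463

Set β = α + 15 = ∛(912), so β^3 = 912. Then (α + 15)^3 - 912 = 0, i.e. α is a root of g(x) = (x + 15)^3 - 912 = x^3 + 45x^2 + 675x + 2463. Since g(x) = h(x + 15) where h(x) = x^3 - 912, and h is irreducible over Q (because 912 is not a perfect cube, so h has no rational root, and a monic cubic with no rational root is irreducible), g is also irreducible (irreducibility is preserved under the substitution x → x + 15). Hence m_α(x) = x^3 + 45x^2 + 675x + 2463.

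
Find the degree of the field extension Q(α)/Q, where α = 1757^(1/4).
[Q(α):Q] = 4

α is a root of x^4 - 1757. By Eisenstein's criterion at the prime p = 7 (which divides the constant term 1757 but p^2 = 49 does not, since 1757 is squarefree), x^4 - 1757 is irreducible over Q. Hence [Q(α):Q] = 4.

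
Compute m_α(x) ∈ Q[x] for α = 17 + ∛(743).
m_α(x) = x^3 - 51x^2 + 867x - 5656

Set β = α - 17 = ∛(743), so β^3 = 743. Then (α - 17)^3 - 743 = 0, i.e. α is a root of g(x) = (x - 17)^3 - 743 = x^3 - 51x^2 + 867x - 5656. Since g(x) = h(x - 17) where h(x) = x^3 - 743, and h is irreducible over Q (because 743 is not a perfect cube, so h has no rational root, and a monic cubic with no rational root is irreducible), g is also irreducible (irreducibility is preserved under the substitution x → x - 17). Hence m_α(x) = x^3 - 51x^2 + 867x - 5656.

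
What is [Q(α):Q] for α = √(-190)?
[Q(α):Q] = 2

[Q(α):Q] equals the degree of the minimal polynomial of α. Here α^2 = -190 and x^2 + 190 is irreducible (d = -190 is squarefree, ≠ 1, hence not a square), so deg(m_α) = 2. Thus [Q(α):Q] = 2.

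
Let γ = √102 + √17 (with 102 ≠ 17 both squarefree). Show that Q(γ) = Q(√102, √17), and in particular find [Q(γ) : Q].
[Q(γ) : Q] = 4 (equivalently, Q(γ) = Q(√102, √17))

Obviously Q(γ) ⊆ Q(√102, √17), and [Q(√102, √17):Q] = 4 (since 102, 17 are distinct squarefree integers > 1 with 1734 not a perfect square). To show equality we compute the minimal polynomial of γ. From γ = √102 + √17: γ^2 = 102 + 2√(1734) + 17 = 119 + 2√(1734), so γ^2 - 119 = 2√(1734); squaring, (γ^2 - 119)^2 = 4·1734, i.e. γ^4 - 238γ^2 + 14161 - 6936 = 0, i.e. γ^4 - 238γ^2 + 7225 = 0. So γ is a root of x^4 - 238x^2 + 7225. This polynomial is irreducible over Q: it has no rational root (each ±√102 ± √17 is irrational), and any factorization into two quadratics over Q would force √(1734) ∈ Q (pairing opposite roots) or √102, √17 ∈ Q (other pairings), all impossible. Hence [Q(γ):Q] = 4 = [Q(√102, √17):Q], so Q(γ) = Q(√102, √17).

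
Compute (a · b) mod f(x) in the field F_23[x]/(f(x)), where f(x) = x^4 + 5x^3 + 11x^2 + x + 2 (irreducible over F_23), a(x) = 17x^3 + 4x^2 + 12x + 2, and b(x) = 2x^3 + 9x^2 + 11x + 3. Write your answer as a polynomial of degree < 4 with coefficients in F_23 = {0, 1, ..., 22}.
a · b ≡ 15x^3 + 16x^2 + 20x + 9 (mod f(x))

Multiply in F_23[x]: a(x)·b(x) = (17x^3 + 4x^2 + 12x + 2)·(2x^3 + 9x^2 + 11x + 3) = 11x^6 + 17x^4 + x^2 + 12x + 6. This has degree ≥ 4, so divide by f(x) over F_23: 11x^6 + 17x^4 + x^2 + 12x + 6 = (11x^2 + 14x + 10)·(x^4 + 5x^3 + 11x^2 + x + 2) + (15x^3 + 16x^2 + 20x + 9). Hence a·b ≡ 15x^3 + 16x^2 + 20x + 9 (mod f). (F_23[x]/(f) is a field with 23^4 = 279841 elements since f is irreducible of degree 4.)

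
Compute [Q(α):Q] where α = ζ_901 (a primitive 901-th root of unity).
[Q(α):Q] = 832

The minimal polynomial of ζ_901 over Q is the 901-th cyclotomic polynomial Φ_901(x), which is irreducible over Q and has degree φ(901) = 832. Hence [Q(α):Q] = φ(901) = 832.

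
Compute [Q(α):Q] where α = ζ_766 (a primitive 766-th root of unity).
[Q(α):Q] = 382

The minimal polynomial of ζ_766 over Q is the 766-th cyclotomic polynomial Φ_766(x), which is irreducible over Q and has degree φ(766) = 382. Hence [Q(α):Q] = φ(766) = 382.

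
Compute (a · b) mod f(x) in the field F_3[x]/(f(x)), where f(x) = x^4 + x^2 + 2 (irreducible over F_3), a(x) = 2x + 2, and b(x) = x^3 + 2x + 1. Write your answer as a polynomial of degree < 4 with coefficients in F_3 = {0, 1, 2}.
a · b ≡ 2x^3 + 2x^2 + 1 (mod f(x))

Multiply in F_3[x]: a(x)·b(x) = (2x + 2)·(x^3 + 2x + 1) = 2x^4 + 2x^3 + x^2 + 2. This has degree ≥ 4, so divide by f(x) over F_3: 2x^4 + 2x^3 + x^2 + 2 = (2)·(x^4 + x^2 + 2) + (2x^3 + 2x^2 + 1). Hence a·b ≡ 2x^3 + 2x^2 + 1 (mod f). (F_3[x]/(f) is a field with 3^4 = 81 elements since f is irreducible of degree 4.)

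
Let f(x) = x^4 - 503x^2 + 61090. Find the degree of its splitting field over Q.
[K : Q] = 4

Solving the quadratic in x^2: x^2 = (503 ± √(503^2 - 4·61090))/2 = (503 ± √8649)/2 = (503 ± 93)/2, giving x^2 = 298 or x^2 = 205. So f(x) = (x^2 - 298)(x^2 - 205) and the roots of f are ±√298, ±√205. Hence the splitting field is K = Q(√298, √205). Since 298 and 205 are distinct squarefree integers > 1, their product 61090 is not a perfect square, so √205 ∉ Q(√298). By the tower law [K:Q] = [Q(√298,√205):Q(√298)] · [Q(√298):Q] = 2 · 2 = 4.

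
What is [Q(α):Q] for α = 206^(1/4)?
[Q(α):Q] = 4

α is a root of x^4 - 206. By Eisenstein's criterion at the prime p = 2 (which divides the constant term 206 but p^2 = 4 does not, since 206 is squarefree), x^4 - 206 is irreducible over Q. Hence [Q(α):Q] = 4.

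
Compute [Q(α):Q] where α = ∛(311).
[Q(α):Q] = 3

The minimal polynomial of α is x^3 - 311, irreducible over Q since 311 is not a perfect cube (so x^3 - 311 has no rational root). Hence [Q(α):Q] = deg(m_α) = 3.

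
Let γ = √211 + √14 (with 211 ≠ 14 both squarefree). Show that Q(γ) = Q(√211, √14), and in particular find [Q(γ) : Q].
[Q(γ) : Q] = 4 (equivalently, Q(γ) = Q(√211, √14))

Obviously Q(γ) ⊆ Q(√211, √14), and [Q(√211, √14):Q] = 4 (since 211, 14 are distinct squarefree integers > 1 with 2954 not a perfect square). To show equality we compute the minimal polynomial of γ. From γ = √211 + √14: γ^2 = 211 + 2√(2954) + 14 = 225 + 2√(2954), so γ^2 - 225 = 2√(2954); squaring, (γ^2 - 225)^2 = 4·2954, i.e. γ^4 - 450γ^2 + 50625 - 11816 = 0, i.e. γ^4 - 450γ^2 + 38809 = 0. So γ is a root of x^4 - 450x^2 + 38809. This polynomial is irreducible over Q: it has no rational root (each ±√211 ± √14 is irrational), and any factorization into two quadratics over Q would force √(2954) ∈ Q (pairing opposite roots) or √211, √14 ∈ Q (other pairings), all impossible. Hence [Q(γ):Q] = 4 = [Q(√211, √14):Q], so Q(γ) = Q(√211, √14).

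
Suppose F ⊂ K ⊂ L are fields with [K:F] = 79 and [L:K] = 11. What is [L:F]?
[L:F] = 869

The tower law says that for any tower of field extensions F ⊂ K ⊂ L with finite degrees, [L:F] = [L:K] · [K:F]. Here this gives [L:F] = 11 · 79 = 869.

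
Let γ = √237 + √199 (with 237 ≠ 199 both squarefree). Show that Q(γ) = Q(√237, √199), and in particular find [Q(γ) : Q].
[Q(γ) : Q] = 4 (equivalently, Q(γ) = Q(√237, √199))

Obviously Q(γ) ⊆ Q(√237, √199), and [Q(√237, √199):Q] = 4 (since 237, 199 are distinct squarefree integers > 1 with 47163 not a perfect square). To show equality we compute the minimal polynomial of γ. From γ = √237 + √199: γ^2 = 237 + 2√(47163) + 199 = 436 + 2√(47163), so γ^2 - 436 = 2√(47163); squaring, (γ^2 - 436)^2 = 4·47163, i.e. γ^4 - 872γ^2 + 190096 - 188652 = 0, i.e. γ^4 - 872γ^2 + 1444 = 0. So γ is a root of x^4 - 872x^2 + 1444. This polynomial is irreducible over Q: it has no rational root (each ±√237 ± √199 is irrational), and any factorization into two quadratics over Q would force √(47163) ∈ Q (pairing opposite roots) or √237, √199 ∈ Q (other pairings), all impossible. Hence [Q(γ):Q] = 4 = [Q(√237, √199):Q], so Q(γ) = Q(√237, √199).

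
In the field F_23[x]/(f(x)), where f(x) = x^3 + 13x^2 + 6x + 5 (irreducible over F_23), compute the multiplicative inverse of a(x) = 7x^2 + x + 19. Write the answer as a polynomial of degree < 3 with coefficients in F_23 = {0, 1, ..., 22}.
a(x)^(-1) ≡ 7x^2 + 9x + 7 (mod f(x))

Since f is irreducible over F_23, F_23[x]/(f) is a field and a(x) ≠ 0 has an inverse. Apply the extended Euclidean algorithm to f(x) and a(x) in F_23[x]: f(x) = (10x + 7)·a(x) + (16x + 10);  a(x) = (22x + 5)·(16x + 10) + (15). The last nonzero remainder is the constant 15 = gcd(f, a) in F_23. Back-substituting through the division chain expresses 15 = s(x)·a(x) + t(x)·f(x) with s(x) ≡ 13x^2 + 20x + 13 (mod f), so (13x^2 + 20x + 13)·a(x) ≡ 15 (mod f). Multiplying by 15^(-1) ≡ 20 in F_23 gives a(x)^(-1) ≡ 20·(13x^2 + 20x + 13) ≡ 7x^2 + 9x + 7 (mod f). Check: (7x^2 + x + 19)·(7x^2 + 9x + 7) = 3x^4 + x^3 + 7x^2 + 17x + 18 ≡ 1 (mod x^3 + 13x^2 + 6x + 5).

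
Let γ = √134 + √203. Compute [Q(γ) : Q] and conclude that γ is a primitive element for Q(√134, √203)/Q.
[Q(γ) : Q] = 4 (equivalently, Q(γ) = Q(√134, √203))

Obviously Q(γ) ⊆ Q(√134, √203), and [Q(√134, √203):Q] = 4 (since 134, 203 are distinct squarefree integers > 1 with 27202 not a perfect square). To show equality we compute the minimal polynomial of γ. From γ = √134 + √203: γ^2 = 134 + 2√(27202) + 203 = 337 + 2√(27202), so γ^2 - 337 = 2√(27202); squaring, (γ^2 - 337)^2 = 4·27202, i.e. γ^4 - 674γ^2 + 113569 - 108808 = 0, i.e. γ^4 - 674γ^2 + 4761 = 0. So γ is a root of x^4 - 674x^2 + 4761. This polynomial is irreducible over Q: it has no rational root (each ±√134 ± √203 is irrational), and any factorization into two quadratics over Q would force √(27202) ∈ Q (pairing opposite roots) or √134, √203 ∈ Q (other pairings), all impossible. Hence [Q(γ):Q] = 4 = [Q(√134, √203):Q], so Q(γ) = Q(√134, √203).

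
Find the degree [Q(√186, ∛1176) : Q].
[Q(√186, ∛1176) : Q] = 6

Let L = Q(√186, ∛1176). Since Q(√186) ⊂ L and [Q(√186):Q] = 2, the tower law gives 2 | [L:Q]. Likewise Q(∛1176) ⊂ L with [Q(∛1176):Q] = 3 (because 1176 is not a perfect cube), so 3 | [L:Q]. As gcd(2,3) = 1, [L:Q] is divisible by 6. Conversely L is generated over Q by √186 and ∛1176, so [L:Q] ≤ 2·3 = 6. Therefore [Q(√186, ∛1176) : Q] = 6.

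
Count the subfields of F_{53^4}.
F_{53^4} has 3 subfields

The subfields of F_{p^n} are exactly the fields F_{p^d} for d | n (each is the fixed field of the unique index-d subgroup of Gal(F_{p^n}/F_p) ≅ Z/nZ). The divisors of n = 4 are {1, 2, 4}, giving 3 subfields: F_{53^1}, F_{53^2}, F_{53^4}.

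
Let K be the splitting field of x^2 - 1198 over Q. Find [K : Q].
[K : Q] = 2

f(x) = x^2 - 1198 factors as (x - √1198)(x + √1198). The splitting field is K = Q(√1198). Since 1198 is squarefree and > 1, it is not a perfect square, so x^2 - 1198 is irreducible over Q and [Q(√1198) : Q] = 2. Hence [K : Q] = 2.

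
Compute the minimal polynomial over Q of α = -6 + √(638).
m_α(x) = x^2 + 12x - 602

From α + 6 = √(638), squaring gives (α + 6)^2 = 638, i.e. α^2 + 12α + 36 = 638, so α^2 + 12α - 602 = 0. The discriminant of x^2 + 12x - 602 is (12)^2 - 4·(-602) = 144 + 2408 = 2552, and 4·(638) is not a perfect square in Q since 638 is squarefree and ≠ 1. Hence x^2 + 12x - 602 is irreducible over Q and is the minimal polynomial of α.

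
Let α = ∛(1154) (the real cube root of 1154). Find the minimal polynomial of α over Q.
m_α(x) = x^3 - 1154

α satisfies α^3 = 1154, so x^3 - 1154 annihilates α. By the rational root test, a rational root p/q (in lowest terms) of x^3 - 1154 would satisfy p^3 = 1154 q^3, forcing q = 1 and p^3 = 1154; but 1154 is not a perfect cube, contradiction. A monic cubic over Q with no rational root is irreducible (any nontrivial factorization would include a linear factor). Hence x^3 - 1154 is the minimal polynomial of α, and in particular [Q(α):Q] = 3.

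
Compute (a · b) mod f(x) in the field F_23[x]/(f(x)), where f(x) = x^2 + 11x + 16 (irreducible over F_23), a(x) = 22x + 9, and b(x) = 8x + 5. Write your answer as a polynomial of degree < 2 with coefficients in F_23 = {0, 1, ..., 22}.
a · b ≡ 17x + 12 (mod f(x))

Multiply in F_23[x]: a(x)·b(x) = (22x + 9)·(8x + 5) = 15x^2 + 21x + 22. This has degree ≥ 2, so divide by f(x) over F_23: 15x^2 + 21x + 22 = (15)·(x^2 + 11x + 16) + (17x + 12). Hence a·b ≡ 17x + 12 (mod f). (F_23[x]/(f) is a field with 23^2 = 529 elements since f is irreducible of degree 2.)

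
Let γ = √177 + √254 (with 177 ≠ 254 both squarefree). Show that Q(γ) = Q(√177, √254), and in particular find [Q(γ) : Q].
[Q(γ) : Q] = 4 (equivalently, Q(γ) = Q(√177, √254))

Obviously Q(γ) ⊆ Q(√177, √254), and [Q(√177, √254):Q] = 4 (since 177, 254 are distinct squarefree integers > 1 with 44958 not a perfect square). To show equality we compute the minimal polynomial of γ. From γ = √177 + √254: γ^2 = 177 + 2√(44958) + 254 = 431 + 2√(44958), so γ^2 - 431 = 2√(44958); squaring, (γ^2 - 431)^2 = 4·44958, i.e. γ^4 - 862γ^2 + 185761 - 179832 = 0, i.e. γ^4 - 862γ^2 + 5929 = 0. So γ is a root of x^4 - 862x^2 + 5929. This polynomial is irreducible over Q: it has no rational root (each ±√177 ± √254 is irrational), and any factorization into two quadratics over Q would force √(44958) ∈ Q (pairing opposite roots) or √177, √254 ∈ Q (other pairings), all impossible. Hence [Q(γ):Q] = 4 = [Q(√177, √254):Q], so Q(γ) = Q(√177, √254).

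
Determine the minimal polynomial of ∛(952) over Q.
m_α(x) = x^3 - 952

α satisfies α^3 = 952, so x^3 - 952 annihilates α. By the rational root test, a rational root p/q (in lowest terms) of x^3 - 952 would satisfy p^3 = 952 q^3, forcing q = 1 and p^3 = 952; but 952 is not a perfect cube, contradiction. A monic cubic over Q with no rational root is irreducible (any nontrivial factorization would include a linear factor). Hence x^3 - 952 is the minimal polynomial of α, and in particular [Q(α):Q] = 3.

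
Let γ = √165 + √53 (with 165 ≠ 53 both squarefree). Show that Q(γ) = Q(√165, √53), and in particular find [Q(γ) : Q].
[Q(γ) : Q] = 4 (equivalently, Q(γ) = Q(√165, √53))

Obviously Q(γ) ⊆ Q(√165, √53), and [Q(√165, √53):Q] = 4 (since 165, 53 are distinct squarefree integers > 1 with 8745 not a perfect square). To show equality we compute the minimal polynomial of γ. From γ = √165 + √53: γ^2 = 165 + 2√(8745) + 53 = 218 + 2√(8745), so γ^2 - 218 = 2√(8745); squaring, (γ^2 - 218)^2 = 4·8745, i.e. γ^4 - 436γ^2 + 47524 - 34980 = 0, i.e. γ^4 - 436γ^2 + 12544 = 0. So γ is a root of x^4 - 436x^2 + 12544. This polynomial is irreducible over Q: it has no rational root (each ±√165 ± √53 is irrational), and any factorization into two quadratics over Q would force √(8745) ∈ Q (pairing opposite roots) or √165, √53 ∈ Q (other pairings), all impossible. Hence [Q(γ):Q] = 4 = [Q(√165, √53):Q], so Q(γ) = Q(√165, √53).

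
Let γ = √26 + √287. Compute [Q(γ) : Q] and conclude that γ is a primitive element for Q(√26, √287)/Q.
[Q(γ) : Q] = 4 (equivalently, Q(γ) = Q(√26, √287))

Obviously Q(γ) ⊆ Q(√26, √287), and [Q(√26, √287):Q] = 4 (since 26, 287 are distinct squarefree integers > 1 with 7462 not a perfect square). To show equality we compute the minimal polynomial of γ. From γ = √26 + √287: γ^2 = 26 + 2√(7462) + 287 = 313 + 2√(7462), so γ^2 - 313 = 2√(7462); squaring, (γ^2 - 313)^2 = 4·7462, i.e. γ^4 - 626γ^2 + 97969 - 29848 = 0, i.e. γ^4 - 626γ^2 + 68121 = 0. So γ is a root of x^4 - 626x^2 + 68121. This polynomial is irreducible over Q: it has no rational root (each ±√26 ± √287 is irrational), and any factorization into two quadratics over Q would force √(7462) ∈ Q (pairing opposite roots) or √26, √287 ∈ Q (other pairings), all impossible. Hence [Q(γ):Q] = 4 = [Q(√26, √287):Q], so Q(γ) = Q(√26, √287).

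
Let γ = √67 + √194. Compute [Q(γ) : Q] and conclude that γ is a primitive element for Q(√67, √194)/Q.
[Q(γ) : Q] = 4 (equivalently, Q(γ) = Q(√67, √194))

Obviously Q(γ) ⊆ Q(√67, √194), and [Q(√67, √194):Q] = 4 (since 67, 194 are distinct squarefree integers > 1 with 12998 not a perfect square). To show equality we compute the minimal polynomial of γ. From γ = √67 + √194: γ^2 = 67 + 2√(12998) + 194 = 261 + 2√(12998), so γ^2 - 261 = 2√(12998); squaring, (γ^2 - 261)^2 = 4·12998, i.e. γ^4 - 522γ^2 + 68121 - 51992 = 0, i.e. γ^4 - 522γ^2 + 16129 = 0. So γ is a root of x^4 - 522x^2 + 16129. This polynomial is irreducible over Q: it has no rational root (each ±√67 ± √194 is irrational), and any factorization into two quadratics over Q would force √(12998) ∈ Q (pairing opposite roots) or √67, √194 ∈ Q (other pairings), all impossible. Hence [Q(γ):Q] = 4 = [Q(√67, √194):Q], so Q(γ) = Q(√67, √194).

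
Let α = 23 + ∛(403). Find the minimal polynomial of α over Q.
m_α(x) = x^3 - 69x^2 + 1587x - 12570

Set β = α - 23 = ∛(403), so β^3 = 403. Then (α - 23)^3 - 403 = 0, i.e. α is a root of g(x) = (x - 23)^3 - 403 = x^3 - 69x^2 + 1587x - 12570. Since g(x) = h(x - 23) where h(x) = x^3 - 403, and h is irreducible over Q (because 403 is not a perfect cube, so h has no rational root, and a monic cubic with no rational root is irreducible), g is also irreducible (irreducibility is preserved under the substitution x → x - 23). Hence m_α(x) = x^3 - 69x^2 + 1587x - 12570.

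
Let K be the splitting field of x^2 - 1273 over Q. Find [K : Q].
[K : Q] = 2

f(x) = x^2 - 1273 factors as (x - √1273)(x + √1273). The splitting field is K = Q(√1273). Since 1273 is squarefree and > 1, it is not a perfect square, so x^2 - 1273 is irreducible over Q and [Q(√1273) : Q] = 2. Hence [K : Q] = 2.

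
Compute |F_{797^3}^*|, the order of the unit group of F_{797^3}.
|F_{797^3}^*| = 506261572

F_{797^3} has 797^3 = 506261573 elements; its multiplicative group consists of all nonzero elements, so |F_{797^3}^*| = 506261573 - 1 = 506261572. (It is cyclic since any finite subgroup of the multiplicative group of a field is cyclic.)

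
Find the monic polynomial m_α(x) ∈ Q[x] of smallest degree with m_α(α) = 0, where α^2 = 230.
m_α(x) = x^2 - 230

α satisfies α^2 - 230 = 0, so x^2 - 230 annihilates α. Since d = 230 is squarefree and ≠ 1, it is not a perfect square in Q, so x^2 - 230 has no rational root and is therefore irreducible over Q (a degree-2 polynomial over a field is irreducible iff it has no root). Hence m_α(x) = x^2 - 230.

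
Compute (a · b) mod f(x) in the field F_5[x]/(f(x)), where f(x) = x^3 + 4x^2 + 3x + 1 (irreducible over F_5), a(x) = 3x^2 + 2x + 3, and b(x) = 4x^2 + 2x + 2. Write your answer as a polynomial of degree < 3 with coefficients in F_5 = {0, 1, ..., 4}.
a · b ≡ 2x^2 (mod f(x))

Multiply in F_5[x]: a(x)·b(x) = (3x^2 + 2x + 3)·(4x^2 + 2x + 2) = 2x^4 + 4x^3 + 2x^2 + 1. This has degree ≥ 3, so divide by f(x) over F_5: 2x^4 + 4x^3 + 2x^2 + 1 = (2x + 1)·(x^3 + 4x^2 + 3x + 1) + (2x^2). Hence a·b ≡ 2x^2 (mod f). (F_5[x]/(f) is a field with 5^3 = 125 elements since f is irreducible of degree 3.)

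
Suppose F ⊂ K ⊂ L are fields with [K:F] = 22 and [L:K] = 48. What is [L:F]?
[L:F] = 1056

The tower law says that for any tower of field extensions F ⊂ K ⊂ L with finite degrees, [L:F] = [L:K] · [K:F]. Here this gives [L:F] = 48 · 22 = 1056.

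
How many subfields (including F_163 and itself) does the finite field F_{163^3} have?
F_{163^3} has 2 subfields

The subfields of F_{p^n} are exactly the fields F_{p^d} for d | n (each is the fixed field of the unique index-d subgroup of Gal(F_{p^n}/F_p) ≅ Z/nZ). The divisors of n = 3 are {1, 3}, giving 2 subfields: F_{163^1}, F_{163^3}.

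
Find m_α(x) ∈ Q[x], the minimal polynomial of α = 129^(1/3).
m_α(x) = x^3 - 129

α satisfies α^3 = 129, so x^3 - 129 annihilates α. By the rational root test, a rational root p/q (in lowest terms) of x^3 - 129 would satisfy p^3 = 129 q^3, forcing q = 1 and p^3 = 129; but 129 is not a perfect cube, contradiction. A monic cubic over Q with no rational root is irreducible (any nontrivial factorization would include a linear factor). Hence x^3 - 129 is the minimal polynomial of α, and in particular [Q(α):Q] = 3.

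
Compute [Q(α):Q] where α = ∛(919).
[Q(α):Q] = 3

The minimal polynomial of α is x^3 - 919, irreducible over Q since 919 is not a perfect cube (so x^3 - 919 has no rational root). Hence [Q(α):Q] = deg(m_α) = 3.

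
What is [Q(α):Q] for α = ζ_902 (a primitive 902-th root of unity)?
[Q(α):Q] = 400

The minimal polynomial of ζ_902 over Q is the 902-th cyclotomic polynomial Φ_902(x), which is irreducible over Q and has degree φ(902) = 400. Hence [Q(α):Q] = φ(902) = 400.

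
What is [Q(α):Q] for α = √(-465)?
[Q(α):Q] = 2

[Q(α):Q] equals the degree of the minimal polynomial of α. Here α^2 = -465 and x^2 + 465 is irreducible (d = -465 is squarefree, ≠ 1, hence not a square), so deg(m_α) = 2. Thus [Q(α):Q] = 2.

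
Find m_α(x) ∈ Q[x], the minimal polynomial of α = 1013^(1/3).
m_α(x) = x^3 - 1013

α satisfies α^3 = 1013, so x^3 - 1013 annihilates α. By the rational root test, a rational root p/q (in lowest terms) of x^3 - 1013 would satisfy p^3 = 1013 q^3, forcing q = 1 and p^3 = 1013; but 1013 is not a perfect cube, contradiction. A monic cubic over Q with no rational root is irreducible (any nontrivial factorization would include a linear factor). Hence x^3 - 1013 is the minimal polynomial of α, and in particular [Q(α):Q] = 3.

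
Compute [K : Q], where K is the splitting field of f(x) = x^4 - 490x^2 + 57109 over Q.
[K : Q] = 4

Solving the quadratic in x^2: x^2 = (490 ± √(490^2 - 4·57109))/2 = (490 ± √11664)/2 = (490 ± 108)/2, giving x^2 = 191 or x^2 = 299. So f(x) = (x^2 - 191)(x^2 - 299) and the roots of f are ±√191, ±√299. Hence the splitting field is K = Q(√191, √299). Since 191 and 299 are distinct squarefree integers > 1, their product 57109 is not a perfect square, so √299 ∉ Q(√191). By the tower law [K:Q] = [Q(√191,√299):Q(√191)] · [Q(√191):Q] = 2 · 2 = 4.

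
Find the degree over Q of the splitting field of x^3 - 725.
[K : Q] = 6

The roots of x^3 - 725 are ∛725, ω∛725, ω^2∛725 where ω = e^(2πi/3) is a primitive cube root of unity, so K = Q(∛725, ω). Now [Q(∛725):Q] = 3 (since 725 is not a perfect cube, x^3 - 725 is irreducible) and [Q(ω):Q] = 2. Both 2 and 3 divide [K:Q], and [K:Q] ≤ 3·2 = 6, so [K:Q] = 6. (Equivalently: Q(∛725) ⊂ R but ω ∉ R, so [K : Q(∛725)] = 2.)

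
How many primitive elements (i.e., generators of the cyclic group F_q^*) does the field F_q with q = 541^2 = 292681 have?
There are φ(292680) = 77760 primitive elements

F_q^* is cyclic of order q - 1 = 292680. A cyclic group of order m has exactly φ(m) generators. Here m = 292680 = 2^3 · 3^3 · 5 · 271, so the number of primitive elements is φ(292680) = 77760.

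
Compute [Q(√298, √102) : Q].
[Q(√298, √102) : Q] = 4

[Q(√298):Q] = 2 (min poly x^2 - 298, irreducible since 298 is squarefree > 1). For the top step, suppose √102 ∈ Q(√298), say √102 = c + d√298 with c, d ∈ Q. Squaring: 102 = c^2 + 298d^2 + 2cd√298. Since √298 ∉ Q this forces 2cd = 0. If d = 0 then √102 = c ∈ Q, contradicting 102 squarefree > 1. If c = 0 then 102 = 298d^2, so 298·102 = (298d)^2 is a perfect square in Q — but 298·102 = 30396 is not a perfect square (since 298 and 102 are distinct squarefree integers). Contradiction. Hence √102 ∉ Q(√298), so x^2 - 102 stays irreducible over Q(√298) and [Q(√298, √102) : Q(√298)] = 2. By the tower law, [Q(√298, √102) : Q] = 2 · 2 = 4.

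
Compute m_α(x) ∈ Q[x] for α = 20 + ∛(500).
m_α(x) = x^3 - 60x^2 + 1200x - 8500

Set β = α - 20 = ∛(500), so β^3 = 500. Then (α - 20)^3 - 500 = 0, i.e. α is a root of g(x) = (x - 20)^3 - 500 = x^3 - 60x^2 + 1200x - 8500. Since g(x) = h(x - 20) where h(x) = x^3 - 500, and h is irreducible over Q (because 500 is not a perfect cube, so h has no rational root, and a monic cubic with no rational root is irreducible), g is also irreducible (irreducibility is preserved under the substitution x → x - 20). Hence m_α(x) = x^3 - 60x^2 + 1200x - 8500.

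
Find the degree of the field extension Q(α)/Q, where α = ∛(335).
[Q(α):Q] = 3

The minimal polynomial of α is x^3 - 335, irreducible over Q since 335 is not a perfect cube (so x^3 - 335 has no rational root). Hence [Q(α):Q] = deg(m_α) = 3.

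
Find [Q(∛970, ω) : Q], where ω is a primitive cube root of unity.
[Q(∛970, ω) : Q] = 6

[Q(∛970):Q] = 3 (min poly x^3 - 970, irreducible since 970 is not a perfect cube). [Q(ω):Q] = 2 (min poly x^2 + x + 1). Since Q(∛970) ⊂ R and ω ∉ R, we have ω ∉ Q(∛970), so x^2 + x + 1 remains irreducible over Q(∛970) and [Q(∛970, ω) : Q(∛970)] = 2. By the tower law, [Q(∛970, ω) : Q] = 3 · 2 = 6. (In fact Q(∛970, ω) is the splitting field of x^3 - 970 over Q.)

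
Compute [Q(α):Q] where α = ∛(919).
[Q(α):Q] = 3

The minimal polynomial of α is x^3 - 919, irreducible over Q since 919 is not a perfect cube (so x^3 - 919 has no rational root). Hence [Q(α):Q] = deg(m_α) = 3.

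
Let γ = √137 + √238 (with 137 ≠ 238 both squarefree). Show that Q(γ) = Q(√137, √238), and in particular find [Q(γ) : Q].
[Q(γ) : Q] = 4 (equivalently, Q(γ) = Q(√137, √238))

Obviously Q(γ) ⊆ Q(√137, √238), and [Q(√137, √238):Q] = 4 (since 137, 238 are distinct squarefree integers > 1 with 32606 not a perfect square). To show equality we compute the minimal polynomial of γ. From γ = √137 + √238: γ^2 = 137 + 2√(32606) + 238 = 375 + 2√(32606), so γ^2 - 375 = 2√(32606); squaring, (γ^2 - 375)^2 = 4·32606, i.e. γ^4 - 750γ^2 + 140625 - 130424 = 0, i.e. γ^4 - 750γ^2 + 10201 = 0. So γ is a root of x^4 - 750x^2 + 10201. This polynomial is irreducible over Q: it has no rational root (each ±√137 ± √238 is irrational), and any factorization into two quadratics over Q would force √(32606) ∈ Q (pairing opposite roots) or √137, √238 ∈ Q (other pairings), all impossible. Hence [Q(γ):Q] = 4 = [Q(√137, √238):Q], so Q(γ) = Q(√137, √238).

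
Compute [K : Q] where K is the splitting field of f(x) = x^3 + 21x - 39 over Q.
[K : Q] = 6

By the rational root test, any rational root of the monic integer polynomial f(x) = x^3 + 21x - 39 must be an integer dividing the constant term -39, i.e. one of ±{1, 3, 13, 39}. Evaluating: f(1) = -17, f(-1) = -61, f(3) = 51, f(-3) = -129, f(13) = 2431, f(-13) = -2509, f(39) = 60099, f(-39) = -60177; none is 0, so f has no rational root and is therefore irreducible over Q (a cubic with no linear factor over a field is irreducible). For an irreducible cubic, the Galois group is A_3 or S_3 according as the discriminant disc(f) = -4a^3 - 27b^2 = -4·(21)^3 - 27·(-39)^2 = -78111 is or is not a square in Q. Here disc(f) = -78111 is not a perfect square in Q, so the Galois group of f over Q is not contained in A_3 and must be all of S_3. The splitting field has degree |S_3| = 6 over Q, so [K : Q] = 6.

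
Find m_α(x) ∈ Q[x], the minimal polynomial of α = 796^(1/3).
m_α(x) = x^3 - 796

α satisfies α^3 = 796, so x^3 - 796 annihilates α. By the rational root test, a rational root p/q (in lowest terms) of x^3 - 796 would satisfy p^3 = 796 q^3, forcing q = 1 and p^3 = 796; but 796 is not a perfect cube, contradiction. A monic cubic over Q with no rational root is irreducible (any nontrivial factorization would include a linear factor). Hence x^3 - 796 is the minimal polynomial of α, and in particular [Q(α):Q] = 3.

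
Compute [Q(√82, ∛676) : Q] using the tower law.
[Q(√82, ∛676) : Q] = 6

Let L = Q(√82, ∛676). Since Q(√82) ⊂ L and [Q(√82):Q] = 2, the tower law gives 2 | [L:Q]. Likewise Q(∛676) ⊂ L with [Q(∛676):Q] = 3 (because 676 is not a perfect cube), so 3 | [L:Q]. As gcd(2,3) = 1, [L:Q] is divisible by 6. Conversely L is generated over Q by √82 and ∛676, so [L:Q] ≤ 2·3 = 6. Therefore [Q(√82, ∛676) : Q] = 6.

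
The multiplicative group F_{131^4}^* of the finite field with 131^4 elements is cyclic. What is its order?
|F_{131^4}^*| = 294499920

F_{131^4} has 131^4 = 294499921 elements; its multiplicative group consists of all nonzero elements, so |F_{131^4}^*| = 294499921 - 1 = 294499920. (It is cyclic since any finite subgroup of the multiplicative group of a field is cyclic.)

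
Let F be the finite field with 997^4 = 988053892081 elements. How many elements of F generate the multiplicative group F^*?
There are φ(988053892080) = 259782297600 primitive elements

F_q^* is cyclic of order q - 1 = 988053892080. A cyclic group of order m has exactly φ(m) generators. Here m = 988053892080 = 2^4 · 3 · 5 · 83 · 499 · 99401, so the number of primitive elements is φ(988053892080) = 259782297600.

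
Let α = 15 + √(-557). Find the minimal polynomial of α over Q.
m_α(x) = x^2 - 30x + 782

From α - 15 = √(-557), squaring gives (α - 15)^2 = -557, i.e. α^2 - 30α + 225 = -557, so α^2 - 30α + 782 = 0. The discriminant of x^2 - 30x + 782 is (-30)^2 - 4·(782) = 900 - 3128 = -2228, and 4·(-557) is not a perfect square in Q since -557 is squarefree and ≠ 1. Hence x^2 - 30x + 782 is irreducible over Q and is the minimal polynomial of α.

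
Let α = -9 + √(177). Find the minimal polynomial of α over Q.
m_α(x) = x^2 + 18x - 96

From α + 9 = √(177), squaring gives (α + 9)^2 = 177, i.e. α^2 + 18α + 81 = 177, so α^2 + 18α - 96 = 0. The discriminant of x^2 + 18x - 96 is (18)^2 - 4·(-96) = 324 + 384 = 708, and 4·(177) is not a perfect square in Q since 177 is squarefree and ≠ 1. Hence x^2 + 18x - 96 is irreducible over Q and is the minimal polynomial of α.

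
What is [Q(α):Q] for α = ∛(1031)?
[Q(α):Q] = 3

The minimal polynomial of α is x^3 - 1031, irreducible over Q since 1031 is not a perfect cube (so x^3 - 1031 has no rational root). Hence [Q(α):Q] = deg(m_α) = 3.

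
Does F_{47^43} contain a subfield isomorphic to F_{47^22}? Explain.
No: F_{47^22} is not a subfield of F_{47^43}

F_{p^m} embeds in F_{p^n} iff m | n. Here 22 ∤ 43 (since 43 = 1·22 + 21 with remainder 21 ≠ 0), so F_{47^22} is not a subfield of F_{47^43}. Equivalently: if it were, the tower law would give 22 = [F_{47^22}:F_47] dividing [F_{47^43}:F_47] = 43, contradiction.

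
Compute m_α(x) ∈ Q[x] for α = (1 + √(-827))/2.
m_α(x) = x^2 - x + 207

From 2α - 1 = √(-827), squaring gives (2α - 1)^2 = -827, i.e. 4α^2 - 4α + 1 = -827, so α^2 - α + (1 + 827)/4 = 0. Since -827 ≡ 1 (mod 4), (1 + 827)/4 = 207 ∈ Z. The polynomial x^2 - x + 207 has discriminant 1 - 4·(207) = -827, which is not a perfect square in Q (d = -827 is squarefree and ≠ 1), so x^2 - x + 207 is irreducible over Q. It is the minimal polynomial of α.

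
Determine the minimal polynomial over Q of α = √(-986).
m_α(x) = x^2 + 986

α satisfies α^2 + 986 = 0, so x^2 + 986 annihilates α. Since d = -986 is squarefree and ≠ 1, it is not a perfect square in Q, so x^2 + 986 has no rational root and is therefore irreducible over Q (a degree-2 polynomial over a field is irreducible iff it has no root). Hence m_α(x) = x^2 + 986.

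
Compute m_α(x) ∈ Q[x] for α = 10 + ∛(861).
m_α(x) = x^3 - 30x^2 + 300x - 1861

Set β = α - 10 = ∛(861), so β^3 = 861. Then (α - 10)^3 - 861 = 0, i.e. α is a root of g(x) = (x - 10)^3 - 861 = x^3 - 30x^2 + 300x - 1861. Since g(x) = h(x - 10) where h(x) = x^3 - 861, and h is irreducible over Q (because 861 is not a perfect cube, so h has no rational root, and a monic cubic with no rational root is irreducible), g is also irreducible (irreducibility is preserved under the substitution x → x - 10). Hence m_α(x) = x^3 - 30x^2 + 300x - 1861.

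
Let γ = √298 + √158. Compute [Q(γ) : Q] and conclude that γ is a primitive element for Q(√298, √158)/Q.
[Q(γ) : Q] = 4 (equivalently, Q(γ) = Q(√298, √158))

Obviously Q(γ) ⊆ Q(√298, √158), and [Q(√298, √158):Q] = 4 (since 298, 158 are distinct squarefree integers > 1 with 47084 not a perfect square). To show equality we compute the minimal polynomial of γ. From γ = √298 + √158: γ^2 = 298 + 2√(47084) + 158 = 456 + 2√(47084), so γ^2 - 456 = 2√(47084); squaring, (γ^2 - 456)^2 = 4·47084, i.e. γ^4 - 912γ^2 + 207936 - 188336 = 0, i.e. γ^4 - 912γ^2 + 19600 = 0. So γ is a root of x^4 - 912x^2 + 19600. This polynomial is irreducible over Q: it has no rational root (each ±√298 ± √158 is irrational), and any factorization into two quadratics over Q would force √(47084) ∈ Q (pairing opposite roots) or √298, √158 ∈ Q (other pairings), all impossible. Hence [Q(γ):Q] = 4 = [Q(√298, √158):Q], so Q(γ) = Q(√298, √158).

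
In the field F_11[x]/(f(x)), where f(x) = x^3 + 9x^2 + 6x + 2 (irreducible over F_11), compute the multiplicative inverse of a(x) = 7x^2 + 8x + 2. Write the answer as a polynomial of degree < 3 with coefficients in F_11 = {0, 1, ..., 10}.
a(x)^(-1) ≡ 4x^2 + 6x + 4 (mod f(x))

Since f is irreducible over F_11, F_11[x]/(f) is a field and a(x) ≠ 0 has an inverse. Apply the extended Euclidean algorithm to f(x) and a(x) in F_11[x]: f(x) = (8x)·a(x) + (x + 2);  a(x) = (7x + 5)·(x + 2) + (3). The last nonzero remainder is the constant 3 = gcd(f, a) in F_11. Back-substituting through the division chain expresses 3 = s(x)·a(x) + t(x)·f(x) with s(x) ≡ x^2 + 7x + 1 (mod f), so (x^2 + 7x + 1)·a(x) ≡ 3 (mod f). Multiplying by 3^(-1) ≡ 4 in F_11 gives a(x)^(-1) ≡ 4·(x^2 + 7x + 1) ≡ 4x^2 + 6x + 4 (mod f). Check: (7x^2 + 8x + 2)·(4x^2 + 6x + 4) = 6x^4 + 8x^3 + 7x^2 + 8 ≡ 1 (mod x^3 + 9x^2 + 6x + 2).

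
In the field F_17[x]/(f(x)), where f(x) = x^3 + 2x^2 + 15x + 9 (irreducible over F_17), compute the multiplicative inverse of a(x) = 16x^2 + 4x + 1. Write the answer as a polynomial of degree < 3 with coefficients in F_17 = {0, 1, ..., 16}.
a(x)^(-1) ≡ 9x^2 + 4x + 9 (mod f(x))

Since f is irreducible over F_17, F_17[x]/(f) is a field and a(x) ≠ 0 has an inverse. Apply the extended Euclidean algorithm to f(x) and a(x) in F_17[x]: f(x) = (16x + 11)·a(x) + (6x + 15);  a(x) = (14x + 11)·(6x + 15) + (6). The last nonzero remainder is the constant 6 = gcd(f, a) in F_17. Back-substituting through the division chain expresses 6 = s(x)·a(x) + t(x)·f(x) with s(x) ≡ 3x^2 + 7x + 3 (mod f), so (3x^2 + 7x + 3)·a(x) ≡ 6 (mod f). Multiplying by 6^(-1) ≡ 3 in F_17 gives a(x)^(-1) ≡ 3·(3x^2 + 7x + 3) ≡ 9x^2 + 4x + 9 (mod f). Check: (16x^2 + 4x + 1)·(9x^2 + 4x + 9) = 8x^4 + 15x^3 + 16x^2 + 6x + 9 ≡ 1 (mod x^3 + 2x^2 + 15x + 9).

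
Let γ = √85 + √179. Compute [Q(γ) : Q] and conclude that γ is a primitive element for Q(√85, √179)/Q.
[Q(γ) : Q] = 4 (equivalently, Q(γ) = Q(√85, √179))

Obviously Q(γ) ⊆ Q(√85, √179), and [Q(√85, √179):Q] = 4 (since 85, 179 are distinct squarefree integers > 1 with 15215 not a perfect square). To show equality we compute the minimal polynomial of γ. From γ = √85 + √179: γ^2 = 85 + 2√(15215) + 179 = 264 + 2√(15215), so γ^2 - 264 = 2√(15215); squaring, (γ^2 - 264)^2 = 4·15215, i.e. γ^4 - 528γ^2 + 69696 - 60860 = 0, i.e. γ^4 - 528γ^2 + 8836 = 0. So γ is a root of x^4 - 528x^2 + 8836. This polynomial is irreducible over Q: it has no rational root (each ±√85 ± √179 is irrational), and any factorization into two quadratics over Q would force √(15215) ∈ Q (pairing opposite roots) or √85, √179 ∈ Q (other pairings), all impossible. Hence [Q(γ):Q] = 4 = [Q(√85, √179):Q], so Q(γ) = Q(√85, √179).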